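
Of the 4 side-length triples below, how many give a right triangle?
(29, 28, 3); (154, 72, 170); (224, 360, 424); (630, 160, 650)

(29,28,3): 3²+28² = 793 < 841 = 29² → obtuse
(154,72,170): 72²+154² = 28900 = 170² → right
(224,360,424): 224²+360² = 179776 = 424² → right
(630,160,650): 160²+630² = 422500 = 650² → right
3 of the 4 are right.

3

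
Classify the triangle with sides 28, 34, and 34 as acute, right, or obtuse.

acute

Compare the square of the longest side to the sum of squares of the other two: 28² + 34² = 1940 > 1156 = 34².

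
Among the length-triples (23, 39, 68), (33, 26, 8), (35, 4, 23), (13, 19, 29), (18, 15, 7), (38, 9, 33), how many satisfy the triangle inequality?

(23,39,68): 23+39 ≤ 68 → not valid
(8,26,33): 8+26 > 33 → valid
(4,23,35): 4+23 ≤ 35 → not valid
(13,19,29): 13+19 > 29 → valid
(7,15,18): 7+15 > 18 → valid
(9,33,38): 9+33 > 38 → valid
4 of the 6 triples form a triangle.

4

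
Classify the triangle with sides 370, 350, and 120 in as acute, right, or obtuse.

right

Compare the square of the longest side to the sum of squares of the other two: 120² + 350² = 136900 = 370².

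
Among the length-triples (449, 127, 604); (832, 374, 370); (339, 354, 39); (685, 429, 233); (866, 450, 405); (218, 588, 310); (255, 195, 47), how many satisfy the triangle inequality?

1

(127,449,604): 127+449 ≤ 604 → not valid
(370,374,832): 370+374 ≤ 832 → not valid
(39,339,354): 39+339 > 354 → valid
(233,429,685): 233+429 ≤ 685 → not valid
(405,450,866): 405+450 ≤ 866 → not valid
(218,310,588): 218+310 ≤ 588 → not valid
(47,195,255): 47+195 ≤ 255 → not valid
1 of the 7 triples forms a triangle.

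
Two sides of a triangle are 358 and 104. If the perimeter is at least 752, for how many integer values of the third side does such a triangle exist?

172

Triangle inequality: 254 < x < 462. Perimeter ≥ 752 gives x ≥ 752 − 358 − 104 = 290.
So 290 ≤ x < 462; integers 290 through 461: 172 values.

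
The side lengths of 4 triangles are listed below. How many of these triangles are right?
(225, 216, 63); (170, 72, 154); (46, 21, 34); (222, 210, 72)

3

(225,216,63): 63²+216² = 50625 = 225² → right
(170,72,154): 72²+154² = 28900 = 170² → right
(46,21,34): 21²+34² = 1597 < 2116 = 46² → obtuse
(222,210,72): 72²+210² = 49284 = 222² → right
3 of the 4 are right.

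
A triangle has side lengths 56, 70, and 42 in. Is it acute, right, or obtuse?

right

Compare the square of the longest side to the sum of squares of the other two: 42² + 56² = 4900 = 70².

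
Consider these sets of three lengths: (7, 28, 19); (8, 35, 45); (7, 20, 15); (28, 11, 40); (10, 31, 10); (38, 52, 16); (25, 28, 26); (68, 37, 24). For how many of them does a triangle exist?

(7,19,28): 7+19 ≤ 28 → not valid
(8,35,45): 8+35 ≤ 45 → not valid
(7,15,20): 7+15 > 20 → valid
(11,28,40): 11+28 ≤ 40 → not valid
(10,10,31): 10+10 ≤ 31 → not valid
(16,38,52): 16+38 > 52 → valid
(25,26,28): 25+26 > 28 → valid
(24,37,68): 24+37 ≤ 68 → not valid
3 of the 8 triples form a triangle.

3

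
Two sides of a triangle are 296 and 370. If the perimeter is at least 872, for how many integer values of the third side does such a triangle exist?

Triangle inequality: 74 < x < 666. Perimeter ≥ 872 gives x ≥ 872 − 296 − 370 = 206.
So 206 ≤ x < 666; integers 206 through 665: 460 values.

460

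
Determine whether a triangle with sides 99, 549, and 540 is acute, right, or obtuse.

right

Compare the square of the longest side to the sum of squares of the other two: 99² + 540² = 301401 = 549².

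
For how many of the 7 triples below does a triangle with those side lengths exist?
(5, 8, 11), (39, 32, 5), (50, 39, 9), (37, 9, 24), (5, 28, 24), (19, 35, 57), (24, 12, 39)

(5,8,11): 5+8 > 11 → valid
(5,32,39): 5+32 ≤ 39 → not valid
(9,39,50): 9+39 ≤ 50 → not valid
(9,24,37): 9+24 ≤ 37 → not valid
(5,24,28): 5+24 > 28 → valid
(19,35,57): 19+35 ≤ 57 → not valid
(12,24,39): 12+24 ≤ 39 → not valid
2 of the 7 triples form a triangle.

2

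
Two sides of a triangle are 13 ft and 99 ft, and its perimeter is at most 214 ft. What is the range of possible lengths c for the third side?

86 < c ≤ 102 ft

Triangle inequality alone gives 86 < c < 112.
The perimeter condition gives c ≤ 214 − 13 − 99 = 102.
Intersecting the two: 86 < c ≤ 102.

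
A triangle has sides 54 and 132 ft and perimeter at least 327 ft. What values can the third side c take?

Triangle inequality alone gives 78 < c < 186.
The perimeter condition gives c ≥ 327 − 54 − 132 = 141.
Intersecting the two: 141 ≤ c < 186.

141 ≤ c < 186 ft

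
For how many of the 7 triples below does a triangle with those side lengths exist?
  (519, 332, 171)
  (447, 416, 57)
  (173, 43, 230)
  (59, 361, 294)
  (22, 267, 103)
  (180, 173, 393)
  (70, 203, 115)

(171,332,519): 171+332 ≤ 519 → not valid
(57,416,447): 57+416 > 447 → valid
(43,173,230): 43+173 ≤ 230 → not valid
(59,294,361): 59+294 ≤ 361 → not valid
(22,103,267): 22+103 ≤ 267 → not valid
(173,180,393): 173+180 ≤ 393 → not valid
(70,115,203): 70+115 ≤ 203 → not valid
1 of the 7 triples forms a triangle.

1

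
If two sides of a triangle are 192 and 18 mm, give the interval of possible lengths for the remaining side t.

174 < t < 210 (mm)

By the triangle inequality, t must be less than 192 + 18 = 210 and greater than |192 − 18| = 174.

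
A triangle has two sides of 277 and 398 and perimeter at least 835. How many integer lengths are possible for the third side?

Triangle inequality: 121 < x < 675. Perimeter ≥ 835 gives x ≥ 835 − 277 − 398 = 160.
So 160 ≤ x < 675; integers 160 through 674: 515 values.

515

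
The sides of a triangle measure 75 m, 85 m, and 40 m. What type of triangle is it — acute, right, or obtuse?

right

Compare the square of the longest side to the sum of squares of the other two: 40² + 75² = 7225 = 85².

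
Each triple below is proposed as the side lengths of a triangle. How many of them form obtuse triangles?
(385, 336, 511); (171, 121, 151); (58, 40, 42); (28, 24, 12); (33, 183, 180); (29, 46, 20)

2

(385,336,511): 336²+385² = 261121 = 511² → right
(171,121,151): 121²+151² = 37442 > 29241 = 171² → acute
(58,40,42): 40²+42² = 3364 = 58² → right
(28,24,12): 12²+24² = 720 < 784 = 28² → obtuse
(33,183,180): 33²+180² = 33489 = 183² → right
(29,46,20): 20²+29² = 1241 < 2116 = 46² → obtuse
2 of the 6 are obtuse.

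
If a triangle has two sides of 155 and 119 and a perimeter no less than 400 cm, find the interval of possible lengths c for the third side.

126 ≤ c < 274 cm

Triangle inequality alone gives 36 < c < 274.
The perimeter condition gives c ≥ 400 − 155 − 119 = 126.
Intersecting the two: 126 ≤ c < 274.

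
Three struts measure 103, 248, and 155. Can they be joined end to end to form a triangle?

Yes

The longest side is 248, and the other two sum to 258.
Since 258 > 248, the triangle inequality holds.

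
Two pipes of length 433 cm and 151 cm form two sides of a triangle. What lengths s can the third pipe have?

By the triangle inequality, s must be less than 433 + 151 = 584 and greater than |433 − 151| = 282.

282 < s < 584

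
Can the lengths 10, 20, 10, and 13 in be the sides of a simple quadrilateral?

Yes

A quadrilateral exists iff every side is shorter than the sum of the others — equivalently, the longest side is less than the sum of the rest.
Longest side 20 < 33 (sum of the remaining 3), so yes.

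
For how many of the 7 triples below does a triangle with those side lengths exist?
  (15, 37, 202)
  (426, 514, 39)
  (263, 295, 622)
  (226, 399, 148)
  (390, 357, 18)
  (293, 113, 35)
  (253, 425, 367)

1

(15,37,202): 15+37 ≤ 202 → not valid
(39,426,514): 39+426 ≤ 514 → not valid
(263,295,622): 263+295 ≤ 622 → not valid
(148,226,399): 148+226 ≤ 399 → not valid
(18,357,390): 18+357 ≤ 390 → not valid
(35,113,293): 35+113 ≤ 293 → not valid
(253,367,425): 253+367 > 425 → valid
1 of the 7 triples forms a triangle.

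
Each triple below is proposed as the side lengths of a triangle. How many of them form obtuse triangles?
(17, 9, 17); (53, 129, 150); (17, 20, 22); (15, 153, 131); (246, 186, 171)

(17,9,17): 9²+17² = 370 > 289 = 17² → acute
(53,129,150): 53²+129² = 19450 < 22500 = 150² → obtuse
(17,20,22): 17²+20² = 689 > 484 = 22² → acute
(15,153,131): 15+131 ≤ 153, not a triangle
(246,186,171): 171²+186² = 63837 > 60516 = 246² → acute
1 of the 5 is obtuse.

1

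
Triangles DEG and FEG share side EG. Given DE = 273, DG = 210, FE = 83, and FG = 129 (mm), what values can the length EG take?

From triangle DEG: |273 − 210| < EG < 273 + 210, i.e. 63 < EG < 483.
From triangle FEG: 46 < EG < 212.
Both must hold, so EG lies in the intersection.

63 < EG < 212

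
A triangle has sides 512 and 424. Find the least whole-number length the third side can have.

The third side must be strictly greater than |512 − 424| = 88.
The smallest integer above 88 is 89.

89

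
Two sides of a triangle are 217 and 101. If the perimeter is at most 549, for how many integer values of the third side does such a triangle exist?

115

Triangle inequality: 116 < x < 318. Perimeter ≤ 549 gives x ≤ 549 − 217 − 101 = 231.
So 116 < x ≤ 231; integers 117 through 231: 115 values.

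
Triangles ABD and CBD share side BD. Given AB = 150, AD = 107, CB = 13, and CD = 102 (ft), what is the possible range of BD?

From triangle ABD: |150 − 107| < BD < 150 + 107, i.e. 43 < BD < 257.
From triangle CBD: 89 < BD < 115.
Both must hold, so BD lies in the intersection.

89 < BD < 115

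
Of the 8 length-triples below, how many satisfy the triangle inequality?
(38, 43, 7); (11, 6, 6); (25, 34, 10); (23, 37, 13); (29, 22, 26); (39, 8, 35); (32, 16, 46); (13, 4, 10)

(7,38,43): 7+38 > 43 → valid
(6,6,11): 6+6 > 11 → valid
(10,25,34): 10+25 > 34 → valid
(13,23,37): 13+23 ≤ 37 → not valid
(22,26,29): 22+26 > 29 → valid
(8,35,39): 8+35 > 39 → valid
(16,32,46): 16+32 > 46 → valid
(4,10,13): 4+10 > 13 → valid
7 of the 8 triples form a triangle.

7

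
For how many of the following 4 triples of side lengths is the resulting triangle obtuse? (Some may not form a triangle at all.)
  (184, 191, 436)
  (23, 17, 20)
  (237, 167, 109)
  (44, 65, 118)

(184,191,436): 184+191 ≤ 436, not a triangle
(23,17,20): 17²+20² = 689 > 529 = 23² → acute
(237,167,109): 109²+167² = 39770 < 56169 = 237² → obtuse
(44,65,118): 44+65 ≤ 118, not a triangle
1 of the 4 is obtuse.

1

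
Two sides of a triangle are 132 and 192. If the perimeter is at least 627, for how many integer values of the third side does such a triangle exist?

Triangle inequality: 60 < x < 324. Perimeter ≥ 627 gives x ≥ 627 − 132 − 192 = 303.
So 303 ≤ x < 324; integers 303 through 323: 21 values.

21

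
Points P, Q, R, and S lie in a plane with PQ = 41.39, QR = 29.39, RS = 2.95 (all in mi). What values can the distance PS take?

9.05 ≤ PS ≤ 73.73 mi

The maximum is all hops collinear in one direction: 41.39 + 29.39 + 2.95 = 73.73.
The longest hop is 41.39; the others sum to 32.34. Folding the others back against it leaves at least 41.39 − 32.34 = 9.05.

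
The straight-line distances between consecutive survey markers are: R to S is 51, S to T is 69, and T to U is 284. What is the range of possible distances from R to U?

164 ≤ RU ≤ 404

The maximum is all hops collinear in one direction: 51 + 69 + 284 = 404.
The longest hop is 284; the others sum to 120. Folding the others back against it leaves at least 284 − 120 = 164.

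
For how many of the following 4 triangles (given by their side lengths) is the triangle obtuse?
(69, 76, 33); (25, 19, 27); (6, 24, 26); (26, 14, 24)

1

(69,76,33): 33²+69² = 5850 > 5776 = 76² → acute
(25,19,27): 19²+25² = 986 > 729 = 27² → acute
(6,24,26): 6²+24² = 612 < 676 = 26² → obtuse
(26,14,24): 14²+24² = 772 > 676 = 26² → acute
1 of the 4 is obtuse.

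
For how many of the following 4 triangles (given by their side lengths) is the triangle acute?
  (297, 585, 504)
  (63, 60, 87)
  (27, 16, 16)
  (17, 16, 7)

1

(297,585,504): 297²+504² = 342225 = 585² → right
(63,60,87): 60²+63² = 7569 = 87² → right
(27,16,16): 16²+16² = 512 < 729 = 27² → obtuse
(17,16,7): 7²+16² = 305 > 289 = 17² → acute
1 of the 4 is acute.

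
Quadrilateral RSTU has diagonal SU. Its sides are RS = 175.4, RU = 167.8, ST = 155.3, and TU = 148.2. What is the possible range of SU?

7.6 < SU < 303.5

From triangle RSU: |175.4 − 167.8| < SU < 175.4 + 167.8, i.e. 7.6 < SU < 343.2.
From triangle TSU: 7.1 < SU < 303.5.
Both must hold, so SU lies in the intersection.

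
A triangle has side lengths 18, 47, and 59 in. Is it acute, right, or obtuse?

Compare the square of the longest side to the sum of squares of the other two: 18² + 47² = 2533 < 3481 = 59².

obtuse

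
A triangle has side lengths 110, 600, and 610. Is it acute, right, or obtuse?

right

Compare the square of the longest side to the sum of squares of the other two: 110² + 600² = 372100 = 610².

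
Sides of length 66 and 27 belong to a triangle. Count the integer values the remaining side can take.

The third side lies in the open interval (39, 93).
Integers from 40 to 92 inclusive: 92 − 40 + 1 = 53.

53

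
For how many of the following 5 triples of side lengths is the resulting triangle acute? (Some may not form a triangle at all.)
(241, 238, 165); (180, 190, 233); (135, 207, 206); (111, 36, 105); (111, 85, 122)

(241,238,165): 165²+238² = 83869 > 58081 = 241² → acute
(180,190,233): 180²+190² = 68500 > 54289 = 233² → acute
(135,207,206): 135²+206² = 60661 > 42849 = 207² → acute
(111,36,105): 36²+105² = 12321 = 111² → right
(111,85,122): 85²+111² = 19546 > 14884 = 122² → acute
4 of the 5 are acute.

4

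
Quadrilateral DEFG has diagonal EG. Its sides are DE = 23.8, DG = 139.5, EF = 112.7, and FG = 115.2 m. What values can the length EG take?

From triangle DEG: |23.8 − 139.5| < EG < 23.8 + 139.5, i.e. 115.7 < EG < 163.3.
From triangle FEG: 2.5 < EG < 227.9.
Both must hold, so EG lies in the intersection.

115.7 < EG < 163.3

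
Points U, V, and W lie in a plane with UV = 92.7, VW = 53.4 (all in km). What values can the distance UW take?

By the triangle inequality, |92.7 − 53.4| ≤ UW ≤ 92.7 + 53.4.

39.3 ≤ UW ≤ 146.1 km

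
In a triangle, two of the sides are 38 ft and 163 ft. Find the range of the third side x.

125 < x < 201 (ft)

By the triangle inequality, x must be less than 38 + 163 = 201 and greater than |38 − 163| = 125.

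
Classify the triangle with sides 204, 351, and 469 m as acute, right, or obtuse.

obtuse

Compare the square of the longest side to the sum of squares of the other two: 204² + 351² = 164817 < 219961 = 469².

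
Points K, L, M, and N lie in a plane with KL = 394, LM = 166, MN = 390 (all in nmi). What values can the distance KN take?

The maximum is all hops collinear in one direction: 394 + 166 + 390 = 950.
The longest hop is 394; the others sum to 556. Since 394 ≤ 556, the path can fold back on itself completely, so the minimum distance is 0.

0 ≤ KN ≤ 950 nmi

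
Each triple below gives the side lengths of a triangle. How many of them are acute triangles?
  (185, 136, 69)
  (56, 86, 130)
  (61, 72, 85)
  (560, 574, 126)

1

(185,136,69): 69²+136² = 23257 < 34225 = 185² → obtuse
(56,86,130): 56²+86² = 10532 < 16900 = 130² → obtuse
(61,72,85): 61²+72² = 8905 > 7225 = 85² → acute
(560,574,126): 126²+560² = 329476 = 574² → right
1 of the 4 is acute.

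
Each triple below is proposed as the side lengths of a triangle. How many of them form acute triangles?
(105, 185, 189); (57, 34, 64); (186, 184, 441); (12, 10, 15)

3

(105,185,189): 105²+185² = 45250 > 35721 = 189² → acute
(57,34,64): 34²+57² = 4405 > 4096 = 64² → acute
(186,184,441): 184+186 ≤ 441, not a triangle
(12,10,15): 10²+12² = 244 > 225 = 15² → acute
3 of the 4 are acute.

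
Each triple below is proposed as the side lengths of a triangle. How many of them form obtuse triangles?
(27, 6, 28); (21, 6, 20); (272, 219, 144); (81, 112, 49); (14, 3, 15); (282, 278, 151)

(27,6,28): 6²+27² = 765 < 784 = 28² → obtuse
(21,6,20): 6²+20² = 436 < 441 = 21² → obtuse
(272,219,144): 144²+219² = 68697 < 73984 = 272² → obtuse
(81,112,49): 49²+81² = 8962 < 12544 = 112² → obtuse
(14,3,15): 3²+14² = 205 < 225 = 15² → obtuse
(282,278,151): 151²+278² = 100085 > 79524 = 282² → acute
5 of the 6 are obtuse.

5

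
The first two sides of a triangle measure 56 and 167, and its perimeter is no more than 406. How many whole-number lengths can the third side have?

72

Triangle inequality: 111 < x < 223. Perimeter ≤ 406 gives x ≤ 406 − 56 − 167 = 183.
So 111 < x ≤ 183; integers 112 through 183: 72 values.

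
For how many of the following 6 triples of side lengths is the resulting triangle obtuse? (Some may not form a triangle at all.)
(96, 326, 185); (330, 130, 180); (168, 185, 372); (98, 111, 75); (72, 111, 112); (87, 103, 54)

1

(96,326,185): 96+185 ≤ 326, not a triangle
(330,130,180): 130+180 ≤ 330, not a triangle
(168,185,372): 168+185 ≤ 372, not a triangle
(98,111,75): 75²+98² = 15229 > 12321 = 111² → acute
(72,111,112): 72²+111² = 17505 > 12544 = 112² → acute
(87,103,54): 54²+87² = 10485 < 10609 = 103² → obtuse
1 of the 6 is obtuse.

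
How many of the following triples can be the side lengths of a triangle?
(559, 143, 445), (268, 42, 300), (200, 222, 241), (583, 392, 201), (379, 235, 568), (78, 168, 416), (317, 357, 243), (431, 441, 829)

7

(143,445,559): 143+445 > 559 → valid
(42,268,300): 42+268 > 300 → valid
(200,222,241): 200+222 > 241 → valid
(201,392,583): 201+392 > 583 → valid
(235,379,568): 235+379 > 568 → valid
(78,168,416): 78+168 ≤ 416 → not valid
(243,317,357): 243+317 > 357 → valid
(431,441,829): 431+441 > 829 → valid
7 of the 8 triples form a triangle.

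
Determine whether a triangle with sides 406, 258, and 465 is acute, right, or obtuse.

acute

Compare the square of the longest side to the sum of squares of the other two: 258² + 406² = 231400 > 216225 = 465².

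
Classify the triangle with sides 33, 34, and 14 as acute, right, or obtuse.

Compare the square of the longest side to the sum of squares of the other two: 14² + 33² = 1285 > 1156 = 34².

acute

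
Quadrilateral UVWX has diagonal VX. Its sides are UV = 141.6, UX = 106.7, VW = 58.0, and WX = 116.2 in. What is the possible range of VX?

From triangle UVX: |141.6 − 106.7| < VX < 141.6 + 106.7, i.e. 34.9 < VX < 248.3.
From triangle WVX: 58.2 < VX < 174.2.
Both must hold, so VX lies in the intersection.

58.2 < VX < 174.2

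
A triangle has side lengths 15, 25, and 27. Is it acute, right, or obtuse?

acute

Compare the square of the longest side to the sum of squares of the other two: 15² + 25² = 850 > 729 = 27².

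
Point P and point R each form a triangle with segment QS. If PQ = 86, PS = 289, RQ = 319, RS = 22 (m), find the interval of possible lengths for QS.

From triangle PQS: |86 − 289| < QS < 86 + 289, i.e. 203 < QS < 375.
From triangle RQS: 297 < QS < 341.
Both must hold, so QS lies in the intersection.

297 < QS < 341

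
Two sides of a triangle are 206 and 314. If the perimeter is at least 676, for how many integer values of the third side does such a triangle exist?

364

Triangle inequality: 108 < x < 520. Perimeter ≥ 676 gives x ≥ 676 − 206 − 314 = 156.
So 156 ≤ x < 520; integers 156 through 519: 364 values.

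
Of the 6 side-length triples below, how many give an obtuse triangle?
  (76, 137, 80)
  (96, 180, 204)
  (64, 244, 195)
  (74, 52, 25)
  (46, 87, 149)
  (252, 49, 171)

(76,137,80): 76²+80² = 12176 < 18769 = 137² → obtuse
(96,180,204): 96²+180² = 41616 = 204² → right
(64,244,195): 64²+195² = 42121 < 59536 = 244² → obtuse
(74,52,25): 25²+52² = 3329 < 5476 = 74² → obtuse
(46,87,149): 46+87 ≤ 149, not a triangle
(252,49,171): 49+171 ≤ 252, not a triangle
3 of the 6 are obtuse.

3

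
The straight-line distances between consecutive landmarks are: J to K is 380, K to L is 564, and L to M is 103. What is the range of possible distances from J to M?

81 ≤ JM ≤ 1047

The maximum is all hops collinear in one direction: 380 + 564 + 103 = 1047.
The longest hop is 564; the others sum to 483. Folding the others back against it leaves at least 564 − 483 = 81.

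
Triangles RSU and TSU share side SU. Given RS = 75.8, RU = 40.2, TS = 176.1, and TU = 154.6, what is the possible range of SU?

From triangle RSU: |75.8 − 40.2| < SU < 75.8 + 40.2, i.e. 35.6 < SU < 116.0.
From triangle TSU: 21.5 < SU < 330.7.
Both must hold, so SU lies in the intersection.

35.6 < SU < 116.0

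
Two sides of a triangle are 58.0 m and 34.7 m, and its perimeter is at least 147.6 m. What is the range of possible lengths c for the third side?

Triangle inequality alone gives 23.3 < c < 92.7.
The perimeter condition gives c ≥ 147.6 − 58.0 − 34.7 = 54.9.
Intersecting the two: 54.9 ≤ c < 92.7.

54.9 ≤ c < 92.7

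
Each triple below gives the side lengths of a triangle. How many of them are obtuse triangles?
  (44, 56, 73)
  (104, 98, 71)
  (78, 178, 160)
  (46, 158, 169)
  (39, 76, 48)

3

(44,56,73): 44²+56² = 5072 < 5329 = 73² → obtuse
(104,98,71): 71²+98² = 14645 > 10816 = 104² → acute
(78,178,160): 78²+160² = 31684 = 178² → right
(46,158,169): 46²+158² = 27080 < 28561 = 169² → obtuse
(39,76,48): 39²+48² = 3825 < 5776 = 76² → obtuse
3 of the 5 are obtuse.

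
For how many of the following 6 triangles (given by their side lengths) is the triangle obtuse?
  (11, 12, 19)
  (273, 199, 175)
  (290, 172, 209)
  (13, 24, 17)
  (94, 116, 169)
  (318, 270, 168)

(11,12,19): 11²+12² = 265 < 361 = 19² → obtuse
(273,199,175): 175²+199² = 70226 < 74529 = 273² → obtuse
(290,172,209): 172²+209² = 73265 < 84100 = 290² → obtuse
(13,24,17): 13²+17² = 458 < 576 = 24² → obtuse
(94,116,169): 94²+116² = 22292 < 28561 = 169² → obtuse
(318,270,168): 168²+270² = 101124 = 318² → right
5 of the 6 are obtuse.

5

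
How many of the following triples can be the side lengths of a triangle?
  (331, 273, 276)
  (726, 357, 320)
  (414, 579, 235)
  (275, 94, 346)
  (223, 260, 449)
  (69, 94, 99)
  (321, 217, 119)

6

(273,276,331): 273+276 > 331 → valid
(320,357,726): 320+357 ≤ 726 → not valid
(235,414,579): 235+414 > 579 → valid
(94,275,346): 94+275 > 346 → valid
(223,260,449): 223+260 > 449 → valid
(69,94,99): 69+94 > 99 → valid
(119,217,321): 119+217 > 321 → valid
6 of the 7 triples form a triangle.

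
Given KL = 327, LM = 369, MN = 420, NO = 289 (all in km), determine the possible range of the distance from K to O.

The maximum is all hops collinear in one direction: 327 + 369 + 420 + 289 = 1405.
The longest hop is 420; the others sum to 985. Since 420 ≤ 985, the path can fold back on itself completely, so the minimum distance is 0.

0 ≤ KO ≤ 1405 km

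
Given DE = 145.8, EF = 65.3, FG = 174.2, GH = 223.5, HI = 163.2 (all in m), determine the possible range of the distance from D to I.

The maximum is all hops collinear in one direction: 145.8 + 65.3 + 174.2 + 223.5 + 163.2 = 772.0.
The longest hop is 223.5; the others sum to 548.5. Since 223.5 ≤ 548.5, the path can fold back on itself completely, so the minimum distance is 0.

0 ≤ DI ≤ 772.0 m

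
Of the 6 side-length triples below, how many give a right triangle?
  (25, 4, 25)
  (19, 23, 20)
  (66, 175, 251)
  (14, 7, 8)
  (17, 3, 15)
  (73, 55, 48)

(25,4,25): 4²+25² = 641 > 625 = 25² → acute
(19,23,20): 19²+20² = 761 > 529 = 23² → acute
(66,175,251): 66+175 ≤ 251, not a triangle
(14,7,8): 7²+8² = 113 < 196 = 14² → obtuse
(17,3,15): 3²+15² = 234 < 289 = 17² → obtuse
(73,55,48): 48²+55² = 5329 = 73² → right
1 of the 6 is right.

1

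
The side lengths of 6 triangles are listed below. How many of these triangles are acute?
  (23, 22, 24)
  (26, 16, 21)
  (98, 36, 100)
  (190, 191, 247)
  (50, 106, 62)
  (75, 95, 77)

5

(23,22,24): 22²+23² = 1013 > 576 = 24² → acute
(26,16,21): 16²+21² = 697 > 676 = 26² → acute
(98,36,100): 36²+98² = 10900 > 10000 = 100² → acute
(190,191,247): 190²+191² = 72581 > 61009 = 247² → acute
(50,106,62): 50²+62² = 6344 < 11236 = 106² → obtuse
(75,95,77): 75²+77² = 11554 > 9025 = 95² → acute
5 of the 6 are acute.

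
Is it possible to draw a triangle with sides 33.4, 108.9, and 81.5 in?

Yes

The longest side is 108.9, and the other two sum to 114.9.
Since 114.9 > 108.9, the triangle inequality holds.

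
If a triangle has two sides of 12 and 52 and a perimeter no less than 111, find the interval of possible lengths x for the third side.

Triangle inequality alone gives 40 < x < 64.
The perimeter condition gives x ≥ 111 − 12 − 52 = 47.
Intersecting the two: 47 ≤ x < 64.

47 ≤ x < 64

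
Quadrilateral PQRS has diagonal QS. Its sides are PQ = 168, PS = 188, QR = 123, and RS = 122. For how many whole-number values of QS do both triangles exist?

From triangle PQS: 20 < QS < 356.
From triangle RQS: 1 < QS < 245.
Intersection: 20 < QS < 245, so integers 21 through 244: 224 values.

224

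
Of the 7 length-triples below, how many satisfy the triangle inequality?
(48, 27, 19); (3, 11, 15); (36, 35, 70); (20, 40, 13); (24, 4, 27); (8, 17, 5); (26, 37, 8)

(19,27,48): 19+27 ≤ 48 → not valid
(3,11,15): 3+11 ≤ 15 → not valid
(35,36,70): 35+36 > 70 → valid
(13,20,40): 13+20 ≤ 40 → not valid
(4,24,27): 4+24 > 27 → valid
(5,8,17): 5+8 ≤ 17 → not valid
(8,26,37): 8+26 ≤ 37 → not valid
2 of the 7 triples form a triangle.

2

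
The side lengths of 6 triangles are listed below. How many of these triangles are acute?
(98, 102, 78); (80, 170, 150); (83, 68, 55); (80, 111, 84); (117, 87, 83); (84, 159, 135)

(98,102,78): 78²+98² = 15688 > 10404 = 102² → acute
(80,170,150): 80²+150² = 28900 = 170² → right
(83,68,55): 55²+68² = 7649 > 6889 = 83² → acute
(80,111,84): 80²+84² = 13456 > 12321 = 111² → acute
(117,87,83): 83²+87² = 14458 > 13689 = 117² → acute
(84,159,135): 84²+135² = 25281 = 159² → right
4 of the 6 are acute.

4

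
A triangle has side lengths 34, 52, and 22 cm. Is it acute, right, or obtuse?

obtuse

Compare the square of the longest side to the sum of squares of the other two: 22² + 34² = 1640 < 2704 = 52².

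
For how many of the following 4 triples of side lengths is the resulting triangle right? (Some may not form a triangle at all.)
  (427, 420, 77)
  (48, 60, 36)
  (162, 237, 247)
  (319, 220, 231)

(427,420,77): 77²+420² = 182329 = 427² → right
(48,60,36): 36²+48² = 3600 = 60² → right
(162,237,247): 162²+237² = 82413 > 61009 = 247² → acute
(319,220,231): 220²+231² = 101761 = 319² → right
3 of the 4 are right.

3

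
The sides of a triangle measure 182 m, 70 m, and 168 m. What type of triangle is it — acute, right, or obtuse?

Compare the square of the longest side to the sum of squares of the other two: 70² + 168² = 33124 = 182².

right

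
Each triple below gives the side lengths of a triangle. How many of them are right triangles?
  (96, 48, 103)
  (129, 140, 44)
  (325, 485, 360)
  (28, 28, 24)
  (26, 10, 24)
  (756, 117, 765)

(96,48,103): 48²+96² = 11520 > 10609 = 103² → acute
(129,140,44): 44²+129² = 18577 < 19600 = 140² → obtuse
(325,485,360): 325²+360² = 235225 = 485² → right
(28,28,24): 24²+28² = 1360 > 784 = 28² → acute
(26,10,24): 10²+24² = 676 = 26² → right
(756,117,765): 117²+756² = 585225 = 765² → right
3 of the 6 are right.

3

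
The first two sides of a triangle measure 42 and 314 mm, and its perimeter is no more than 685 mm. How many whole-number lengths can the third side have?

Triangle inequality: 272 < x < 356. Perimeter ≤ 685 gives x ≤ 685 − 42 − 314 = 329.
So 272 < x ≤ 329; integers 273 through 329: 57 values.

57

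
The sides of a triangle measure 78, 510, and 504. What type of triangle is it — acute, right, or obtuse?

Compare the square of the longest side to the sum of squares of the other two: 78² + 504² = 260100 = 510².

right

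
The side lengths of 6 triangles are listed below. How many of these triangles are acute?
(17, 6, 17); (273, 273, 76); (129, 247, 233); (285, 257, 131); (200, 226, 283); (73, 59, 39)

5

(17,6,17): 6²+17² = 325 > 289 = 17² → acute
(273,273,76): 76²+273² = 80305 > 74529 = 273² → acute
(129,247,233): 129²+233² = 70930 > 61009 = 247² → acute
(285,257,131): 131²+257² = 83210 > 81225 = 285² → acute
(200,226,283): 200²+226² = 91076 > 80089 = 283² → acute
(73,59,39): 39²+59² = 5002 < 5329 = 73² → obtuse
5 of the 6 are acute.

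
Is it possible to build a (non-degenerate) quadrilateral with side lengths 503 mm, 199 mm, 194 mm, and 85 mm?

No

For a quadrilateral, each side must be shorter than the sum of the others.
Here the longest side is 503, but the remaining 3 sides sum to only 478.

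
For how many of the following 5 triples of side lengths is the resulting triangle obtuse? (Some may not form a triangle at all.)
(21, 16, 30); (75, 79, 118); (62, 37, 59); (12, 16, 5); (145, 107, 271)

(21,16,30): 16²+21² = 697 < 900 = 30² → obtuse
(75,79,118): 75²+79² = 11866 < 13924 = 118² → obtuse
(62,37,59): 37²+59² = 4850 > 3844 = 62² → acute
(12,16,5): 5²+12² = 169 < 256 = 16² → obtuse
(145,107,271): 107+145 ≤ 271, not a triangle
3 of the 5 are obtuse.

3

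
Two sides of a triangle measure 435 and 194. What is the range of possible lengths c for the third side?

By the triangle inequality, c must be less than 435 + 194 = 629 and greater than |435 − 194| = 241.

241 < c < 629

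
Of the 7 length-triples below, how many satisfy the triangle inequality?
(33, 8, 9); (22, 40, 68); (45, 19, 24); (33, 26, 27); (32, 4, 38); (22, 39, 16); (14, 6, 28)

(8,9,33): 8+9 ≤ 33 → not valid
(22,40,68): 22+40 ≤ 68 → not valid
(19,24,45): 19+24 ≤ 45 → not valid
(26,27,33): 26+27 > 33 → valid
(4,32,38): 4+32 ≤ 38 → not valid
(16,22,39): 16+22 ≤ 39 → not valid
(6,14,28): 6+14 ≤ 28 → not valid
1 of the 7 triples forms a triangle.

1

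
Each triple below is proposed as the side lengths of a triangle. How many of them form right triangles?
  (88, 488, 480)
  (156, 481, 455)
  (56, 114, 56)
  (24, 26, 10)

(88,488,480): 88²+480² = 238144 = 488² → right
(156,481,455): 156²+455² = 231361 = 481² → right
(56,114,56): 56+56 ≤ 114, not a triangle
(24,26,10): 10²+24² = 676 = 26² → right
3 of the 4 are right.

3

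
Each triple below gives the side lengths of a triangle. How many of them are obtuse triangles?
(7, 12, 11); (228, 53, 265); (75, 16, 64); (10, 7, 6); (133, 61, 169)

4

(7,12,11): 7²+11² = 170 > 144 = 12² → acute
(228,53,265): 53²+228² = 54793 < 70225 = 265² → obtuse
(75,16,64): 16²+64² = 4352 < 5625 = 75² → obtuse
(10,7,6): 6²+7² = 85 < 100 = 10² → obtuse
(133,61,169): 61²+133² = 21410 < 28561 = 169² → obtuse
4 of the 5 are obtuse.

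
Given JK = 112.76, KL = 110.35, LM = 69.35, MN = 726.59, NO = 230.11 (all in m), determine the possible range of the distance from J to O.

204.02 ≤ JO ≤ 1249.16 m

The maximum is all hops collinear in one direction: 112.76 + 110.35 + 69.35 + 726.59 + 230.11 = 1249.16.
The longest hop is 726.59; the others sum to 522.57. Folding the others back against it leaves at least 726.59 − 522.57 = 204.02.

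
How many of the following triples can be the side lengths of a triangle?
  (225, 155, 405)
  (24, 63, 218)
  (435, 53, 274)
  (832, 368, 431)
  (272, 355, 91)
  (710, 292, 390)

1

(155,225,405): 155+225 ≤ 405 → not valid
(24,63,218): 24+63 ≤ 218 → not valid
(53,274,435): 53+274 ≤ 435 → not valid
(368,431,832): 368+431 ≤ 832 → not valid
(91,272,355): 91+272 > 355 → valid
(292,390,710): 292+390 ≤ 710 → not valid
1 of the 6 triples forms a triangle.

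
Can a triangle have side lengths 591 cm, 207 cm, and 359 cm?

No

The longest side is 591, but the other two sum to only 566.
566 < 591, so the triangle inequality fails.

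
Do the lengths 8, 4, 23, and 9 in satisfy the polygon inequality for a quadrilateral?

For a quadrilateral, each side must be shorter than the sum of the others.
Here the longest side is 23, but the remaining 3 sides sum to only 21.

No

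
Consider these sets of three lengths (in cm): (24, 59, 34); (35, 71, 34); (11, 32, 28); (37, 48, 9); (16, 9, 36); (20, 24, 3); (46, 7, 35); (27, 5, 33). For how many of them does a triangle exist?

(24,34,59): 24+34 ≤ 59 → not valid
(34,35,71): 34+35 ≤ 71 → not valid
(11,28,32): 11+28 > 32 → valid
(9,37,48): 9+37 ≤ 48 → not valid
(9,16,36): 9+16 ≤ 36 → not valid
(3,20,24): 3+20 ≤ 24 → not valid
(7,35,46): 7+35 ≤ 46 → not valid
(5,27,33): 5+27 ≤ 33 → not valid
1 of the 8 triples forms a triangle.

1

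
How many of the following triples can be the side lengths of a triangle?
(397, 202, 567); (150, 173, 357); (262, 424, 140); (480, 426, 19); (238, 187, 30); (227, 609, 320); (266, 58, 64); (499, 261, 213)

(202,397,567): 202+397 > 567 → valid
(150,173,357): 150+173 ≤ 357 → not valid
(140,262,424): 140+262 ≤ 424 → not valid
(19,426,480): 19+426 ≤ 480 → not valid
(30,187,238): 30+187 ≤ 238 → not valid
(227,320,609): 227+320 ≤ 609 → not valid
(58,64,266): 58+64 ≤ 266 → not valid
(213,261,499): 213+261 ≤ 499 → not valid
1 of the 8 triples forms a triangle.

1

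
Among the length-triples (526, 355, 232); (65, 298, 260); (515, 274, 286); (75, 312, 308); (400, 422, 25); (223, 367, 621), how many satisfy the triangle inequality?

(232,355,526): 232+355 > 526 → valid
(65,260,298): 65+260 > 298 → valid
(274,286,515): 274+286 > 515 → valid
(75,308,312): 75+308 > 312 → valid
(25,400,422): 25+400 > 422 → valid
(223,367,621): 223+367 ≤ 621 → not valid
5 of the 6 triples form a triangle.

5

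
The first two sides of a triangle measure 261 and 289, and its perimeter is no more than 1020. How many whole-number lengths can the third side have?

Triangle inequality: 28 < x < 550. Perimeter ≤ 1020 gives x ≤ 1020 − 261 − 289 = 470.
So 28 < x ≤ 470; integers 29 through 470: 442 values.

442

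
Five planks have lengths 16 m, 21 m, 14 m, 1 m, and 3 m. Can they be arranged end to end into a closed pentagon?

A pentagon exists iff every side is shorter than the sum of the others — equivalently, the longest side is less than the sum of the rest.
Longest side 21 < 34 (sum of the remaining 4), so yes.

Yes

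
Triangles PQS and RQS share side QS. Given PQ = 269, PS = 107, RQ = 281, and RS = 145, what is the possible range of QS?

From triangle PQS: |269 − 107| < QS < 269 + 107, i.e. 162 < QS < 376.
From triangle RQS: 136 < QS < 426.
Both must hold, so QS lies in the intersection.

162 < QS < 376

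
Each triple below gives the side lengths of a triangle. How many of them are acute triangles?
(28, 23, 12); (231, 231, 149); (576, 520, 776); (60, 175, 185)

1

(28,23,12): 12²+23² = 673 < 784 = 28² → obtuse
(231,231,149): 149²+231² = 75562 > 53361 = 231² → acute
(576,520,776): 520²+576² = 602176 = 776² → right
(60,175,185): 60²+175² = 34225 = 185² → right
1 of the 4 is acute.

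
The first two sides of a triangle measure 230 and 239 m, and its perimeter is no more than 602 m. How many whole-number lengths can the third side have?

Triangle inequality: 9 < x < 469. Perimeter ≤ 602 gives x ≤ 602 − 230 − 239 = 133.
So 9 < x ≤ 133; integers 10 through 133: 124 values.

124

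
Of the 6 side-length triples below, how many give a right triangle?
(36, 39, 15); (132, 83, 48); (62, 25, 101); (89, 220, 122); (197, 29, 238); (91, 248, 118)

(36,39,15): 15²+36² = 1521 = 39² → right
(132,83,48): 48+83 ≤ 132, not a triangle
(62,25,101): 25+62 ≤ 101, not a triangle
(89,220,122): 89+122 ≤ 220, not a triangle
(197,29,238): 29+197 ≤ 238, not a triangle
(91,248,118): 91+118 ≤ 248, not a triangle
1 of the 6 is right.

1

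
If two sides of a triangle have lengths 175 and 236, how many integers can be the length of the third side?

The third side lies in the open interval (61, 411).
Integers from 62 to 410 inclusive: 410 − 62 + 1 = 349.

349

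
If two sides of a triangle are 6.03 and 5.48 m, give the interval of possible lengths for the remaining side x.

0.55 < x < 11.51 (m)

By the triangle inequality, x must be less than 6.03 + 5.48 = 11.51 and greater than |6.03 − 5.48| = 0.55.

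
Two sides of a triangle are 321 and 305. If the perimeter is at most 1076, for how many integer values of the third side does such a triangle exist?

Triangle inequality: 16 < x < 626. Perimeter ≤ 1076 gives x ≤ 1076 − 321 − 305 = 450.
So 16 < x ≤ 450; integers 17 through 450: 434 values.

434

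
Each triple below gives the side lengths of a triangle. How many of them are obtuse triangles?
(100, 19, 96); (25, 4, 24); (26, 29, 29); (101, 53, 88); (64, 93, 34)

(100,19,96): 19²+96² = 9577 < 10000 = 100² → obtuse
(25,4,24): 4²+24² = 592 < 625 = 25² → obtuse
(26,29,29): 26²+29² = 1517 > 841 = 29² → acute
(101,53,88): 53²+88² = 10553 > 10201 = 101² → acute
(64,93,34): 34²+64² = 5252 < 8649 = 93² → obtuse
3 of the 5 are obtuse.

3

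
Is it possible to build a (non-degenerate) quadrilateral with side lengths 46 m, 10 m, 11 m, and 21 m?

For a quadrilateral, each side must be shorter than the sum of the others.
Here the longest side is 46, but the remaining 3 sides sum to only 42.

No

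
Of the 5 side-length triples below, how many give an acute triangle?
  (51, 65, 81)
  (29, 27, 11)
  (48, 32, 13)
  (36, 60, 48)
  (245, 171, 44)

2

(51,65,81): 51²+65² = 6826 > 6561 = 81² → acute
(29,27,11): 11²+27² = 850 > 841 = 29² → acute
(48,32,13): 13+32 ≤ 48, not a triangle
(36,60,48): 36²+48² = 3600 = 60² → right
(245,171,44): 44+171 ≤ 245, not a triangle
2 of the 5 are acute.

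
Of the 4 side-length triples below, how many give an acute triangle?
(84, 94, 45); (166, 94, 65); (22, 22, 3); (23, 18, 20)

(84,94,45): 45²+84² = 9081 > 8836 = 94² → acute
(166,94,65): 65+94 ≤ 166, not a triangle
(22,22,3): 3²+22² = 493 > 484 = 22² → acute
(23,18,20): 18²+20² = 724 > 529 = 23² → acute
3 of the 4 are acute.

3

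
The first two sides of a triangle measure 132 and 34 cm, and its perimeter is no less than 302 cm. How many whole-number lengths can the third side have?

Triangle inequality: 98 < x < 166. Perimeter ≥ 302 gives x ≥ 302 − 132 − 34 = 136.
So 136 ≤ x < 166; integers 136 through 165: 30 values.

30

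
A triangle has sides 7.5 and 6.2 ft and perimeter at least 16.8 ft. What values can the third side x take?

Triangle inequality alone gives 1.3 < x < 13.7.
The perimeter condition gives x ≥ 16.8 − 7.5 − 6.2 = 3.1.
Intersecting the two: 3.1 ≤ x < 13.7.

3.1 ≤ x < 13.7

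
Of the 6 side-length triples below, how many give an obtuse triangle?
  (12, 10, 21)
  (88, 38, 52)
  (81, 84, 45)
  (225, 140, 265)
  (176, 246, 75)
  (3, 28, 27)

(12,10,21): 10²+12² = 244 < 441 = 21² → obtuse
(88,38,52): 38²+52² = 4148 < 7744 = 88² → obtuse
(81,84,45): 45²+81² = 8586 > 7056 = 84² → acute
(225,140,265): 140²+225² = 70225 = 265² → right
(176,246,75): 75²+176² = 36601 < 60516 = 246² → obtuse
(3,28,27): 3²+27² = 738 < 784 = 28² → obtuse
4 of the 6 are obtuse.

4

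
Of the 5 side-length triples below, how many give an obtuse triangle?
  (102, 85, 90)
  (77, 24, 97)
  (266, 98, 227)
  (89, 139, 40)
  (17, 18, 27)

3

(102,85,90): 85²+90² = 15325 > 10404 = 102² → acute
(77,24,97): 24²+77² = 6505 < 9409 = 97² → obtuse
(266,98,227): 98²+227² = 61133 < 70756 = 266² → obtuse
(89,139,40): 40+89 ≤ 139, not a triangle
(17,18,27): 17²+18² = 613 < 729 = 27² → obtuse
3 of the 5 are obtuse.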